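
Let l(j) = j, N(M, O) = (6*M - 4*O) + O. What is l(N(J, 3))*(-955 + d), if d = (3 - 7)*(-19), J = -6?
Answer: 39555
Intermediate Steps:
N(M, O) = -3*O + 6*M (N(M, O) = (-4*O + 6*M) + O = -3*O + 6*M)
d = 76 (d = -4*(-19) = 76)
l(N(J, 3))*(-955 + d) = (-3*3 + 6*(-6))*(-955 + 76) = (-9 - 36)*(-879) = -45*(-879) = 39555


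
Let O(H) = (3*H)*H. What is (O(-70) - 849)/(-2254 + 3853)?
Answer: 4617/533 ≈ 8.6623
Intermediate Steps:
O(H) = 3*H²
(O(-70) - 849)/(-2254 + 3853) = (3*(-70)² - 849)/(-2254 + 3853) = (3*4900 - 849)/1599 = (14700 - 849)*(1/1599) = 13851*(1/1599) = 4617/533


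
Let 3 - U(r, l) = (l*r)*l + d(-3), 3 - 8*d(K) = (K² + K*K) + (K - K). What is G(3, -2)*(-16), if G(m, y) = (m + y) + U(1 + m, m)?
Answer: 482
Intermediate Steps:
d(K) = 3/8 - K²/4 (d(K) = 3/8 - ((K² + K*K) + (K - K))/8 = 3/8 - ((K² + K²) + 0)/8 = 3/8 - (2*K² + 0)/8 = 3/8 - K²/4)
U(r, l) = 39/8 - r*l² (U(r, l) = 3 - ((l*r)*l + (3/8 - ¼*(-3)²)) = 3 - (r*l² + (3/8 - ¼*9)) = 3 - (r*l² + (3/8 - 9/4)) = 3 - (r*l² - 15/8) = 3 - (-15/8 + r*l²) = 3 + (15/8 - r*l²) = 39/8 - r*l²)
G(m, y) = 39/8 + m + y - m²*(1 + m) (G(m, y) = (m + y) + (39/8 - (1 + m)*m²) = (m + y) + (39/8 - m²*(1 + m)) = 39/8 + m + y - m²*(1 + m))
G(3, -2)*(-16) = (39/8 + 3 - 2 - 1*3² - 1*3³)*(-16) = (39/8 + 3 - 2 - 1*9 - 1*27)*(-16) = (39/8 + 3 - 2 - 9 - 27)*(-16) = -241/8*(-16) = 482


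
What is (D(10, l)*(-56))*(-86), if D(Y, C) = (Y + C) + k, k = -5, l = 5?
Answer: 48160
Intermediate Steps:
D(Y, C) = -5 + C + Y (D(Y, C) = (Y + C) - 5 = (C + Y) - 5 = -5 + C + Y)
(D(10, l)*(-56))*(-86) = ((-5 + 5 + 10)*(-56))*(-86) = (10*(-56))*(-86) = -560*(-86) = 48160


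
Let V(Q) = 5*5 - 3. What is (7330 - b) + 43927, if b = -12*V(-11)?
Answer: 51521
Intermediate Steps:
V(Q) = 22 (V(Q) = 25 - 3 = 22)
b = -264 (b = -12*22 = -264)
(7330 - b) + 43927 = (7330 - 1*(-264)) + 43927 = (7330 + 264) + 43927 = 7594 + 43927 = 51521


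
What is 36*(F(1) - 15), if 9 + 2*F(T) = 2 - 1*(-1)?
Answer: -648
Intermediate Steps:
F(T) = -3 (F(T) = -9/2 + (2 - 1*(-1))/2 = -9/2 + (2 + 1)/2 = -9/2 + (½)*3 = -9/2 + 3/2 = -3)
36*(F(1) - 15) = 36*(-3 - 15) = 36*(-18) = -648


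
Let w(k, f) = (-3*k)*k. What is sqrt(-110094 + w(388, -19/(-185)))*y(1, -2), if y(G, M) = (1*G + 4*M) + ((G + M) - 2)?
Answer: -30*I*sqrt(62414) ≈ -7494.8*I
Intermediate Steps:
w(k, f) = -3*k**2
y(G, M) = -2 + 2*G + 5*M (y(G, M) = (G + 4*M) + (-2 + G + M) = -2 + 2*G + 5*M)
sqrt(-110094 + w(388, -19/(-185)))*y(1, -2) = sqrt(-110094 - 3*388**2)*(-2 + 2*1 + 5*(-2)) = sqrt(-110094 - 3*150544)*(-2 + 2 - 10) = sqrt(-110094 - 451632)*(-10) = sqrt(-561726)*(-10) = (3*I*sqrt(62414))*(-10) = -30*I*sqrt(62414)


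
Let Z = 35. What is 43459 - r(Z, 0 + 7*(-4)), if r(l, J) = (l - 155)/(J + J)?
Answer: 304198/7 ≈ 43457.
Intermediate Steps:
r(l, J) = (-155 + l)/(2*J) (r(l, J) = (-155 + l)/((2*J)) = (-155 + l)*(1/(2*J)) = (-155 + l)/(2*J))
43459 - r(Z, 0 + 7*(-4)) = 43459 - (-155 + 35)/(2*(0 + 7*(-4))) = 43459 - (-120)/(2*(0 - 28)) = 43459 - (-120)/(2*(-28)) = 43459 - (-1)*(-120)/(2*28) = 43459 - 1*15/7 = 43459 - 15/7 = 304198/7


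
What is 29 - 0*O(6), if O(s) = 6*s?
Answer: 29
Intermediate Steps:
29 - 0*O(6) = 29 - 0*6*6 = 29 - 0*36 = 29 - 94*0 = 29 + 0 = 29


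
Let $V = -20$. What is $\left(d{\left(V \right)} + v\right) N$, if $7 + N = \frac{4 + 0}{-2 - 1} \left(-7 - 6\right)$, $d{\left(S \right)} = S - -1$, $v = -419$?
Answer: $-4526$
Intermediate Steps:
$d{\left(S \right)} = 1 + S$ ($d{\left(S \right)} = S + 1 = 1 + S$)
$N = \frac{31}{3}$ ($N = -7 + \frac{4 + 0}{-2 - 1} \left(-7 - 6\right) = -7 + \frac{4}{-3} \left(-13\right) = -7 + 4 \left(- \frac{1}{3}\right) \left(-13\right) = -7 - - \frac{52}{3} = -7 + \frac{52}{3} = \frac{31}{3} \approx 10.333$)
$\left(d{\left(V \right)} + v\right) N = \left(\left(1 - 20\right) - 419\right) \frac{31}{3} = \left(-19 - 419\right) \frac{31}{3} = \left(-438\right) \frac{31}{3} = -4526$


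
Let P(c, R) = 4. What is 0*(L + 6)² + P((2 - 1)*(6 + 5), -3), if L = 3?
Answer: 4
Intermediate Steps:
0*(L + 6)² + P((2 - 1)*(6 + 5), -3) = 0*(3 + 6)² + 4 = 0*9² + 4 = 0*81 + 4 = 0 + 4 = 4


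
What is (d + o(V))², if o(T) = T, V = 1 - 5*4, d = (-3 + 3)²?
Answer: 361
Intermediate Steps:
d = 0 (d = 0² = 0)
V = -19 (V = 1 - 20 = -19)
(d + o(V))² = (0 - 19)² = (-19)² = 361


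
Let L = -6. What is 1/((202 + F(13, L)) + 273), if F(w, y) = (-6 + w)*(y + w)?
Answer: 1/524 ≈ 0.0019084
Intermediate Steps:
F(w, y) = (-6 + w)*(w + y)
1/((202 + F(13, L)) + 273) = 1/((202 + (13² - 6*13 - 6*(-6) + 13*(-6))) + 273) = 1/((202 + (169 - 78 + 36 - 78)) + 273) = 1/((202 + 49) + 273) = 1/(251 + 273) = 1/524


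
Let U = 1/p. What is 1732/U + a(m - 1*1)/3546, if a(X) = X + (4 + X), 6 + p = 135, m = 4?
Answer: 396137849/1773 ≈ 2.2343e+5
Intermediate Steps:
p = 129 (p = -6 + 135 = 129)
U = 1/129 ≈ 0.0077519
a(X) = 4 + 2*X
1732/U + a(m - 1*1)/3546 = 1732/(1/129) + (4 + 2*(4 - 1*1))/3546 = 1732*129 + (4 + 2*(4 - 1))*(1/3546) = 223428 + (4 + 2*3)*(1/3546) = 223428 + (4 + 6)*(1/3546) = 223428 + 10*(1/3546) = 223428 + 5/1773 = 396137849/1773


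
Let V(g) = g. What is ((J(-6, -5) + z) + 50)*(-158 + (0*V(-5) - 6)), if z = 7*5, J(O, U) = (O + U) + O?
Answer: -11152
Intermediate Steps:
J(O, U) = U + 2*O
z = 35
((J(-6, -5) + z) + 50)*(-158 + (0*V(-5) - 6)) = (((-5 + 2*(-6)) + 35) + 50)*(-158 + (0*(-5) - 6)) = (((-5 - 12) + 35) + 50)*(-158 + (0 - 6)) = ((-17 + 35) + 50)*(-158 - 6) = (18 + 50)*(-164) = 68*(-164) = -11152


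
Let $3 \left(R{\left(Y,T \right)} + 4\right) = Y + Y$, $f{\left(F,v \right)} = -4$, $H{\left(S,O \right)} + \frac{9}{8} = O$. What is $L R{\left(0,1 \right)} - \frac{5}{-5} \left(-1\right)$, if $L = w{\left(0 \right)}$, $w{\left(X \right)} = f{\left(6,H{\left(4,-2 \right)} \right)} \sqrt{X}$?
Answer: $0$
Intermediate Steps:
$H{\left(S,O \right)} = - \frac{9}{8} + O$
$R{\left(Y,T \right)} = -4 + \frac{2 Y}{3}$ ($R{\left(Y,T \right)} = -4 + \frac{Y + Y}{3} = -4 + \frac{2 Y}{3}$)
$w{\left(X \right)} = - 4 \sqrt{X}$
$L = 0$ ($L = - 4 \sqrt{0} = \left(-4\right) 0 = 0$)
$L R{\left(0,1 \right)} - \frac{5}{-5} \left(-1\right) = 0 \left(-4 + \frac{2}{3} \cdot 0\right) - \frac{5}{-5} \left(-1\right) = 0 \left(-4 + 0\right) \left(-5\right) \left(- \frac{1}{5}\right) \left(-1\right) = 0 \left(-4\right) 1 \left(-1\right) = 0 \left(-1\right) = 0$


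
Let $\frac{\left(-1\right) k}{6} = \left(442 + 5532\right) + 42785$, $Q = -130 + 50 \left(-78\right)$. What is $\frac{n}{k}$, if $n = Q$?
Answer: $\frac{2015}{146277} \approx 0.013775$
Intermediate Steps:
$Q = -4030$ ($Q = -130 - 3900 = -4030$)
$n = -4030$
$k = -292554$ ($k = - 6 \left(\left(442 + 5532\right) + 42785\right) = - 6 \left(5974 + 42785\right) = \left(-6\right) 48759 = -292554$)
$\frac{n}{k} = - \frac{4030}{-292554} = \left(-4030\right) \left(- \frac{1}{292554}\right) = \frac{2015}{146277}$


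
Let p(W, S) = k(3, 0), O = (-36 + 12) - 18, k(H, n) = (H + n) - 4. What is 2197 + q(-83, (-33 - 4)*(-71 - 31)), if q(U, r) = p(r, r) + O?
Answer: 2154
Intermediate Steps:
k(H, n) = -4 + H + n
O = -42 (O = -24 - 18 = -42)
p(W, S) = -1 (p(W, S) = -4 + 3 + 0 = -1)
q(U, r) = -43 (q(U, r) = -1 - 42 = -43)
2197 + q(-83, (-33 - 4)*(-71 - 31)) = 2197 - 43 = 2154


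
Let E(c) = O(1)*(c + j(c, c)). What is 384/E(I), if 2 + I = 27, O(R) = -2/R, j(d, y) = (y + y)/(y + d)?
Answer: -96/13 ≈ -7.3846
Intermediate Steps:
j(d, y) = 2*y/(d + y) (j(d, y) = (2*y)/(d + y) = 2*y/(d + y))
I = 25 (I = -2 + 27 = 25)
E(c) = -2 - 2*c (E(c) = (-2/1)*(c + 2*c/(c + c)) = (-2*1)*(c + 2*c/((2*c))) = -2*(c + 2*c*(1/(2*c))) = -2*(c + 1) = -2*(1 + c) = -2 - 2*c)
384/E(I) = 384/(-2 - 2*25) = 384/(-2 - 50) = 384/(-52) = 384*(-1/52) = -96/13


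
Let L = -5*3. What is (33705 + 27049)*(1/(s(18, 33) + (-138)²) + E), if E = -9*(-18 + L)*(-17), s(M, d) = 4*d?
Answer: -2941089687871/9588 ≈ -3.0675e+8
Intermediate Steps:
L = -15
E = -5049 (E = -9*(-18 - 15)*(-17) = -(-297)*(-17) = -9*561 = -5049)
(33705 + 27049)*(1/(s(18, 33) + (-138)²) + E) = (33705 + 27049)*(1/(4*33 + (-138)²) - 5049) = 60754*(1/(132 + 19044) - 5049) = 60754*(1/19176 - 5049) = 60754*(-96819623/19176) = -2941089687871/9588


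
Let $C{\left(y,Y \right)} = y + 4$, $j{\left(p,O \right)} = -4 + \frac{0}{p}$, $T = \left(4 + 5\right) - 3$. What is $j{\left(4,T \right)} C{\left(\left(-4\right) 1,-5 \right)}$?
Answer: $0$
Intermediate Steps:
$T = 6$ ($T = 9 - 3 = 6$)
$j{\left(p,O \right)} = -4$ ($j{\left(p,O \right)} = -4 + 0 = -4$)
$C{\left(y,Y \right)} = 4 + y$
$j{\left(4,T \right)} C{\left(\left(-4\right) 1,-5 \right)} = - 4 \left(4 - 4\right) = \left(-4\right) 0 = 0$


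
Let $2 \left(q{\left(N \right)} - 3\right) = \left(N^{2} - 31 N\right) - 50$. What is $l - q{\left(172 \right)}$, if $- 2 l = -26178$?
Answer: $985$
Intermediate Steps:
$l = 13089$ ($l = \left(- \frac{1}{2}\right) \left(-26178\right) = 13089$)
$q{\left(N \right)} = -22 + \frac{N^{2}}{2} - \frac{31 N}{2}$ ($q{\left(N \right)} = 3 + \frac{\left(N^{2} - 31 N\right) - 50}{2} = 3 + \frac{-50 + N^{2} - 31 N}{2} = 3 - \left(25 - \frac{N^{2}}{2} + \frac{31 N}{2}\right) = -22 + \frac{N^{2}}{2} - \frac{31 N}{2}$)
$l - q{\left(172 \right)} = 13089 - \left(-22 + \frac{172^{2}}{2} - 2666\right) = 13089 - \left(-22 + \frac{1}{2} \cdot 29584 - 2666\right) = 13089 - \left(-22 + 14792 - 2666\right) = 13089 - 12104 = 985$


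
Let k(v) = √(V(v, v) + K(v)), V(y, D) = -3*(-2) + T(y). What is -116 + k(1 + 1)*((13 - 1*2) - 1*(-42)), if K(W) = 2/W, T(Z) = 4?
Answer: -116 + 53*√11 ≈ 59.781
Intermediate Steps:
V(y, D) = 10 (V(y, D) = -3*(-2) + 4 = 6 + 4 = 10)
k(v) = √(10 + 2/v)
-116 + k(1 + 1)*((13 - 1*2) - 1*(-42)) = -116 + √(10 + 2/(1 + 1))*((13 - 1*2) - 1*(-42)) = -116 + √(10 + 2/2)*((13 - 2) + 42) = -116 + √(10 + 2*(½))*(11 + 42) = -116 + √(10 + 1)*53 = -116 + √11*53 = -116 + 53*√11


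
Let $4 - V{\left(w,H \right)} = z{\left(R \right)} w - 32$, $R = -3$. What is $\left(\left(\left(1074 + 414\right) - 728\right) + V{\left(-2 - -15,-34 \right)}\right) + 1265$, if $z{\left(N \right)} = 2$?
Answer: $2035$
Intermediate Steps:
$V{\left(w,H \right)} = 36 - 2 w$ ($V{\left(w,H \right)} = 4 - \left(2 w - 32\right) = 4 - \left(-32 + 2 w\right) = 36 - 2 w$)
$\left(\left(\left(1074 + 414\right) - 728\right) + V{\left(-2 - -15,-34 \right)}\right) + 1265 = \left(\left(\left(1074 + 414\right) - 728\right) + \left(36 - 2 \left(-2 - -15\right)\right)\right) + 1265 = \left(\left(1488 - 728\right) + \left(36 - 2 \left(-2 + 15\right)\right)\right) + 1265 = \left(760 + \left(36 - 26\right)\right) + 1265 = \left(760 + 10\right) + 1265 = 770 + 1265 = 2035$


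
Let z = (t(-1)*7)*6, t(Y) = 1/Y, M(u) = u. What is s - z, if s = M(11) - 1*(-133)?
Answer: 186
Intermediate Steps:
z = -42 (z = (7/(-1))*6 = -1*7*6 = -7*6 = -42)
s = 144 (s = 11 - 1*(-133) = 11 + 133 = 144)
s - z = 144 - 1*(-42) = 144 + 42 = 186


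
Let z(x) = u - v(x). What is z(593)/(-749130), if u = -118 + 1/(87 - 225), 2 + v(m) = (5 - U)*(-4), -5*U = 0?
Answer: 13249/103379940 ≈ 0.00012816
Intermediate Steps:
U = 0 (U = -⅕*0 = 0)
v(m) = -22 (v(m) = -2 + (5 - 1*0)*(-4) = -2 + (5 + 0)*(-4) = -2 + 5*(-4) = -2 - 20 = -22)
u = -16285/138 (u = -118 + 1/(-138) = -118 - 1/138 = -16285/138 ≈ -118.01)
z(x) = -13249/138 (z(x) = -16285/138 - 1*(-22) = -16285/138 + 22 = -13249/138)
z(593)/(-749130) = -13249/138/(-749130) = -13249/138*(-1/749130) = 13249/103379940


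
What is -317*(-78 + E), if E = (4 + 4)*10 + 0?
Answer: -634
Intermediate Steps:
E = 80 (E = 8*10 + 0 = 80 + 0 = 80)
-317*(-78 + E) = -317*(-78 + 80) = -317*2 = -634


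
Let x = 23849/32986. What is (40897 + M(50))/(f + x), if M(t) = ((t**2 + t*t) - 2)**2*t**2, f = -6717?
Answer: -2059977378888442/221543113 ≈ -9.2983e+6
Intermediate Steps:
x = 23849/32986 (x = 23849*(1/32986) = 23849/32986 ≈ 0.72300)
M(t) = t**2*(-2 + 2*t**2)**2 (M(t) = ((t**2 + t**2) - 2)**2*t**2 = (2*t**2 - 2)**2*t**2 = (-2 + 2*t**2)**2*t**2 = t**2*(-2 + 2*t**2)**2)
(40897 + M(50))/(f + x) = (40897 + 4*50**2*(-1 + 50**2)**2)/(-6717 + 23849/32986) = (40897 + 4*2500*(-1 + 2500)**2)/(-221543113/32986) = (40897 + 4*2500*2499**2)*(-32986/221543113) = (40897 + 4*2500*6245001)*(-32986/221543113) = (40897 + 62450010000)*(-32986/221543113) = 62450050897*(-32986/221543113) = -2059977378888442/221543113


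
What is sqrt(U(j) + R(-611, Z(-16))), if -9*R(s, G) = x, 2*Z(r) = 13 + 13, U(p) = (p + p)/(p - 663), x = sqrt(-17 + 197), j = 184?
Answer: sqrt(-1586448 - 1376646*sqrt(5))/1437 ≈ 1.503*I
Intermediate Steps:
x = 6*sqrt(5) (x = sqrt(180) = 6*sqrt(5) ≈ 13.416)
U(p) = 2*p/(-663 + p) (U(p) = (2*p)/(-663 + p) = 2*p/(-663 + p))
Z(r) = 13 (Z(r) = (13 + 13)/2 = (1/2)*26 = 13)
R(s, G) = -2*sqrt(5)/3
sqrt(U(j) + R(-611, Z(-16))) = sqrt(2*184/(-663 + 184) - 2*sqrt(5)/3) = sqrt(2*184/(-479) - 2*sqrt(5)/3) = sqrt(2*184*(-1/479) - 2*sqrt(5)/3) = sqrt(-368/479 - 2*sqrt(5)/3)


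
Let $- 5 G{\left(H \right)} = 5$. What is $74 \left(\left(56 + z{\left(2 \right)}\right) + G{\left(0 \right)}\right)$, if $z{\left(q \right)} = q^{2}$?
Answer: $4366$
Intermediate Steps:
$G{\left(H \right)} = -1$ ($G{\left(H \right)} = \left(- \frac{1}{5}\right) 5 = -1$)
$74 \left(\left(56 + z{\left(2 \right)}\right) + G{\left(0 \right)}\right) = 74 \left(\left(56 + 2^{2}\right) - 1\right) = 74 \left(\left(56 + 4\right) - 1\right) = 74 \left(60 - 1\right) = 74 \cdot 59 = 4366$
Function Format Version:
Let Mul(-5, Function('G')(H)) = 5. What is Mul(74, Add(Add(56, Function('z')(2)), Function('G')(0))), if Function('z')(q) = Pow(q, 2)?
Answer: 4366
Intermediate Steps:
Function('G')(H) = -1 (Function('G')(H) = Mul(Rational(-1, 5), 5) = -1)
Mul(74, Add(Add(56, Function('z')(2)), Function('G')(0))) = Mul(74, Add(Add(56, Pow(2, 2)), -1)) = Mul(74, Add(Add(56, 4), -1)) = Mul(74, Add(60, -1)) = Mul(74, 59) = 4366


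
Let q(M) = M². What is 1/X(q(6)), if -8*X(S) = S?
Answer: -2/9 ≈ -0.22222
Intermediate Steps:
X(S) = -S/8
1/X(q(6)) = 1/(-⅛*6²) = 1/(-⅛*36) = 1/(-9/2) = -2/9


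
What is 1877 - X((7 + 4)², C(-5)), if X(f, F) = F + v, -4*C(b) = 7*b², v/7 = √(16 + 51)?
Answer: 7683/4 - 7*√67 ≈ 1863.5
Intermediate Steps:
v = 7*√67 (v = 7*√(16 + 51) = 7*√67 ≈ 57.297)
C(b) = -7*b²/4
X(f, F) = F + 7*√67
1877 - X((7 + 4)², C(-5)) = 1877 - (-7/4*(-5)² + 7*√67) = 1877 - (-7/4*25 + 7*√67) = 1877 - (-175/4 + 7*√67) = 1877 + (175/4 - 7*√67) = 7683/4 - 7*√67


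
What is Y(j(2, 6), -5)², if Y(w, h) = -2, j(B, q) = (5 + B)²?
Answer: 4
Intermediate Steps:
Y(j(2, 6), -5)² = (-2)² = 4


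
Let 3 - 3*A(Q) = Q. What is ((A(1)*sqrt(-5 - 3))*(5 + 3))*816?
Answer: 8704*I*sqrt(2) ≈ 12309.0*I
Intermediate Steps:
A(Q) = 1 - Q/3
((A(1)*sqrt(-5 - 3))*(5 + 3))*816 = (((1 - 1/3*1)*sqrt(-5 - 3))*(5 + 3))*816 = (((1 - 1/3)*sqrt(-8))*8)*816 = ((2*(2*I*sqrt(2))/3)*8)*816 = ((4*I*sqrt(2)/3)*8)*816 = (32*I*sqrt(2)/3)*816 = 8704*I*sqrt(2)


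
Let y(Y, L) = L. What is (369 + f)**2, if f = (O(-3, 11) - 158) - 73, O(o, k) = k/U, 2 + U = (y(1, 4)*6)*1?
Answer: 76729/4 ≈ 19182.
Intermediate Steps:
U = 22 (U = -2 + (4*6)*1 = -2 + 24*1 = -2 + 24 = 22)
O(o, k) = k/22
f = -461/2 (f = ((1/22)*11 - 158) - 73 = (1/2 - 158) - 73 = -315/2 - 73 = -461/2 ≈ -230.50)
(369 + f)**2 = (369 - 461/2)**2 = (277/2)**2 = 76729/4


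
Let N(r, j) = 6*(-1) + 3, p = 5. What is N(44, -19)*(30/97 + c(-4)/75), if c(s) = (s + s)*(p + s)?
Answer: -1474/2425 ≈ -0.60783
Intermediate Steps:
c(s) = 2*s*(5 + s) (c(s) = (s + s)*(5 + s) = (2*s)*(5 + s) = 2*s*(5 + s))
N(r, j) = -3 (N(r, j) = -6 + 3 = -3)
N(44, -19)*(30/97 + c(-4)/75) = -3*(30/97 + (2*(-4)*(5 - 4))/75) = -3*(30*(1/97) + (2*(-4)*1)*(1/75)) = -3*(30/97 - 8*1/75) = -3*(30/97 - 8/75) = -3*1474/7275 = -1474/2425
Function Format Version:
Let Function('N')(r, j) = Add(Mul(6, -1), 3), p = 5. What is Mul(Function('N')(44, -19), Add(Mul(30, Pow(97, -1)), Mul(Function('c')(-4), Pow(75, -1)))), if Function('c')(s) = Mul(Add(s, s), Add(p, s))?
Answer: Rational(-1474, 2425) ≈ -0.60783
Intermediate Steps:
Function('c')(s) = Mul(2, s, Add(5, s)) (Function('c')(s) = Mul(Add(s, s), Add(5, s)) = Mul(Mul(2, s), Add(5, s)) = Mul(2, s, Add(5, s)))
Function('N')(r, j) = -3 (Function('N')(r, j) = Add(-6, 3) = -3)
Mul(Function('N')(44, -19), Add(Mul(30, Pow(97, -1)), Mul(Function('c')(-4), Pow(75, -1)))) = Mul(-3, Add(Mul(30, Pow(97, -1)), Mul(Mul(2, -4, Add(5, -4)), Pow(75, -1)))) = Mul(-3, Add(Mul(30, Rational(1, 97)), Mul(Mul(2, -4, 1), Rational(1, 75)))) = Mul(-3, Add(Rational(30, 97), Mul(-8, Rational(1, 75)))) = Mul(-3, Add(Rational(30, 97), Rational(-8, 75))) = Mul(-3, Rational(1474, 7275)) = Rational(-1474, 2425)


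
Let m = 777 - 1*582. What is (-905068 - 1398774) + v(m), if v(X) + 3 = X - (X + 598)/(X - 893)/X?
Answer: -24119215439/10470 ≈ -2.3036e+6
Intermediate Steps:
m = 195 (m = 777 - 582 = 195)
v(X) = -3 + X - (598 + X)/(X*(-893 + X)) (v(X) = -3 + (X - (X + 598)/(X - 893)/X) = -3 + (X - (598 + X)/(-893 + X)/X) = -3 + (X - (598 + X)/(X*(-893 + X))) = -3 + X - (598 + X)/(X*(-893 + X)))
(-905068 - 1398774) + v(m) = (-905068 - 1398774) + (-598 + 195**3 - 896*195**2 + 2678*195)/(195*(-893 + 195)) = -2303842 + (1/195)*(-598 + 7414875 - 896*38025 + 522210)/(-698) = -2303842 + (1/195)*(-1/698)*(-598 + 7414875 - 34070400 + 522210) = -2303842 + (1/195)*(-1/698)*(-26133913) = -2303842 + 2010301/10470 = -24119215439/10470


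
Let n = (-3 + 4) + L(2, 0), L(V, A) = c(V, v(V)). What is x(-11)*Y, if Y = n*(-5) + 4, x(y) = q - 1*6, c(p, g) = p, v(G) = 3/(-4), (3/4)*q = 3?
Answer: 22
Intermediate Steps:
q = 4 (q = (4/3)*3 = 4)
v(G) = -3/4 (v(G) = 3*(-1/4) = -3/4)
L(V, A) = V
n = 3 (n = (-3 + 4) + 2 = 1 + 2 = 3)
x(y) = -2 (x(y) = 4 - 1*6 = 4 - 6 = -2)
Y = -11 (Y = 3*(-5) + 4 = -15 + 4 = -11)
x(-11)*Y = -2*(-11) = 22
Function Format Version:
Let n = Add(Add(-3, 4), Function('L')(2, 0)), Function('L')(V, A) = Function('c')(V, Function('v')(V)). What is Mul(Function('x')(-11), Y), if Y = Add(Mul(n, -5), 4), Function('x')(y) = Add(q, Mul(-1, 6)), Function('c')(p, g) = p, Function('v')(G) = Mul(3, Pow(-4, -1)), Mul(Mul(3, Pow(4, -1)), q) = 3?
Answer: 22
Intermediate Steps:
q = 4 (q = Mul(Rational(4, 3), 3) = 4)
Function('v')(G) = Rational(-3, 4) (Function('v')(G) = Mul(3, Rational(-1, 4)) = Rational(-3, 4))
Function('L')(V, A) = V
n = 3 (n = Add(Add(-3, 4), 2) = Add(1, 2) = 3)
Function('x')(y) = -2 (Function('x')(y) = Add(4, Mul(-1, 6)) = Add(4, -6) = -2)
Y = -11 (Y = Add(Mul(3, -5), 4) = Add(-15, 4) = -11)
Mul(Function('x')(-11), Y) = Mul(-2, -11) = 22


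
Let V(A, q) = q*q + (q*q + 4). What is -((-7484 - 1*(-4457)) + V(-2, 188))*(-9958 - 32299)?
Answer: 2859319905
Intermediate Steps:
V(A, q) = 4 + 2*q**2 (V(A, q) = q**2 + (q**2 + 4) = q**2 + (4 + q**2) = 4 + 2*q**2)
-((-7484 - 1*(-4457)) + V(-2, 188))*(-9958 - 32299) = -((-7484 - 1*(-4457)) + (4 + 2*188**2))*(-9958 - 32299) = -((-7484 + 4457) + (4 + 2*35344))*(-42257) = -(-3027 + (4 + 70688))*(-42257) = -(-3027 + 70692)*(-42257) = -67665*(-42257) = -1*(-2859319905) = 2859319905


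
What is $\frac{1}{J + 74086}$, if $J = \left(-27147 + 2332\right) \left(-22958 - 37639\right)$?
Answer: $\frac{1}{1503788641} \approx 6.6499 \cdot 10^{-10}$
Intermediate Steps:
$J = 1503714555$ ($J = \left(-24815\right) \left(-60597\right) = 1503714555$)
$\frac{1}{J + 74086} = \frac{1}{1503714555 + 74086} = \frac{1}{1503788641}$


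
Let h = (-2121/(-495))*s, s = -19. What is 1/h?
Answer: -165/13433 ≈ -0.012283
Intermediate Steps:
h = -13433/165 (h = -2121/(-495)*(-19) = -2121*(-1/495)*(-19) = (707/165)*(-19) = -13433/165 ≈ -81.412)
1/h = 1/(-13433/165) = -165/13433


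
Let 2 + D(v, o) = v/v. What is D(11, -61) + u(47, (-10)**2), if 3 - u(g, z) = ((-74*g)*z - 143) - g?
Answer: 347992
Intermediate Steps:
D(v, o) = -1 (D(v, o) = -2 + v/v = -2 + 1 = -1)
u(g, z) = 146 + g + 74*g*z (u(g, z) = 3 - (((-74*g)*z - 143) - g) = 3 - ((-74*g*z - 143) - g) = 3 - ((-143 - 74*g*z) - g) = 3 - (-143 - g - 74*g*z) = 3 + (143 + g + 74*g*z) = 146 + g + 74*g*z)
D(11, -61) + u(47, (-10)**2) = -1 + (146 + 47 + 74*47*(-10)**2) = -1 + (146 + 47 + 74*47*100) = -1 + (146 + 47 + 347800) = -1 + 347993 = 347992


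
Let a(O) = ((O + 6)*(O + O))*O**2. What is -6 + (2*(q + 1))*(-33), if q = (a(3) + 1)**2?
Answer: -15653226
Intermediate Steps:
a(O) = 2*O**3*(6 + O) (a(O) = ((6 + O)*(2*O))*O**2 = (2*O*(6 + O))*O**2 = 2*O**3*(6 + O))
q = 237169 (q = (2*3**3*(6 + 3) + 1)**2 = (2*27*9 + 1)**2 = (486 + 1)**2 = 487**2 = 237169)
-6 + (2*(q + 1))*(-33) = -6 + (2*(237169 + 1))*(-33) = -6 + (2*237170)*(-33) = -6 + 474340*(-33) = -6 - 15653220 = -15653226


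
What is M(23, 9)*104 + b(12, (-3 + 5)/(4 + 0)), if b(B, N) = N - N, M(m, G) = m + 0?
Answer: 2392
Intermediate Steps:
M(m, G) = m
b(B, N) = 0
M(23, 9)*104 + b(12, (-3 + 5)/(4 + 0)) = 23*104 + 0 = 2392 + 0 = 2392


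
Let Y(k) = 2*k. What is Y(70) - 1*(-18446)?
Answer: 18586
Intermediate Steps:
Y(70) - 1*(-18446) = 2*70 - 1*(-18446) = 140 + 18446 = 18586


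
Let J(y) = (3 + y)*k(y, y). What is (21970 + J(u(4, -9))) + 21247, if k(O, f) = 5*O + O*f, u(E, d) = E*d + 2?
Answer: 12651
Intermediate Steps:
u(E, d) = 2 + E*d
J(y) = y*(3 + y)*(5 + y) (J(y) = (3 + y)*(y*(5 + y)) = y*(3 + y)*(5 + y))
(21970 + J(u(4, -9))) + 21247 = (21970 + (2 + 4*(-9))*(3 + (2 + 4*(-9)))*(5 + (2 + 4*(-9)))) + 21247 = (21970 + (2 - 36)*(3 + (2 - 36))*(5 + (2 - 36))) + 21247 = (21970 - 34*(3 - 34)*(5 - 34)) + 21247 = (21970 - 34*(-31)*(-29)) + 21247 = (21970 - 30566) + 21247 = -8596 + 21247 = 12651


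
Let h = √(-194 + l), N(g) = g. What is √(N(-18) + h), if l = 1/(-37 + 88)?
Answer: √(-46818 + 51*I*√504543)/51 ≈ 1.5426 + 4.5144*I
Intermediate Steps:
l = 1/51 ≈ 0.019608
h = I*√504543/51 (h = √(-194 + 1/51) = √(-9893/51) = I*√504543/51 ≈ 13.928*I)
√(N(-18) + h) = √(-18 + I*√504543/51)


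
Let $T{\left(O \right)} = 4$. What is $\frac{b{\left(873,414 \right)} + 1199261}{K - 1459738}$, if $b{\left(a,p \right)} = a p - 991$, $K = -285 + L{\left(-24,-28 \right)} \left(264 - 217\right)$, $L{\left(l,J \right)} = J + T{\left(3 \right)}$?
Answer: $- \frac{1559692}{1461151} \approx -1.0674$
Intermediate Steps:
$L{\left(l,J \right)} = 4 + J$ ($L{\left(l,J \right)} = J + 4 = 4 + J$)
$K = -1413$ ($K = -285 + \left(4 - 28\right) \left(264 - 217\right) = -285 - 24 \left(264 - 217\right) = -285 - 1128 = -1413$)
$b{\left(a,p \right)} = -991 + a p$
$\frac{b{\left(873,414 \right)} + 1199261}{K - 1459738} = \frac{\left(-991 + 873 \cdot 414\right) + 1199261}{-1413 - 1459738} = \frac{\left(-991 + 361422\right) + 1199261}{-1461151} = \left(360431 + 1199261\right) \left(- \frac{1}{1461151}\right) = 1559692 \left(- \frac{1}{1461151}\right) = - \frac{1559692}{1461151}$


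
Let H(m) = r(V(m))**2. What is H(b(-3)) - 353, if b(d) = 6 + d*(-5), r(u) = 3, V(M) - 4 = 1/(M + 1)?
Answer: -344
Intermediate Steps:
V(M) = 4 + 1/(1 + M) (V(M) = 4 + 1/(M + 1) = 4 + 1/(1 + M))
b(d) = 6 - 5*d
H(m) = 9 (H(m) = 3**2 = 9)
H(b(-3)) - 353 = 9 - 353 = -344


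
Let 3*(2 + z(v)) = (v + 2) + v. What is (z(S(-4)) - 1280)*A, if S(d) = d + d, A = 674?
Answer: -2601640/3 ≈ -8.6721e+5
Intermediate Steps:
S(d) = 2*d
z(v) = -4/3 + 2*v/3 (z(v) = -2 + ((v + 2) + v)/3 = -2 + ((2 + v) + v)/3 = -2 + (2 + 2*v)/3 = -2 + (2/3 + 2*v/3) = -4/3 + 2*v/3)
(z(S(-4)) - 1280)*A = ((-4/3 + 2*(2*(-4))/3) - 1280)*674 = ((-4/3 + (2/3)*(-8)) - 1280)*674 = ((-4/3 - 16/3) - 1280)*674 = (-20/3 - 1280)*674 = -3860/3*674 = -2601640/3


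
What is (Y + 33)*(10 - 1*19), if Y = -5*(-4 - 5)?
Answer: -702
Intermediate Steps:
Y = 45 (Y = -5*(-9) = 45)
(Y + 33)*(10 - 1*19) = (45 + 33)*(10 - 1*19) = 78*(10 - 19) = 78*(-9) = -702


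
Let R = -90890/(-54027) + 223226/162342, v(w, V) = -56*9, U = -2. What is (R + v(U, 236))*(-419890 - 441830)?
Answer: 2417709824786680/5600799 ≈ 4.3167e+8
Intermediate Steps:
v(w, V) = -504
R = 51370681/16802397 (R = -90890*(-1/54027) + 223226*(1/162342) = 90890/54027 + 111613/81171 = 51370681/16802397 ≈ 3.0573)
(R + v(U, 236))*(-419890 - 441830) = (51370681/16802397 - 504)*(-419890 - 441830) = -8417037407/16802397*(-861720) = 2417709824786680/5600799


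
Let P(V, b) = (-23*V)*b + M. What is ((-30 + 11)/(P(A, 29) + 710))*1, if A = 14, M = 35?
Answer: 19/8593 ≈ 0.0022111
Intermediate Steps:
P(V, b) = 35 - 23*V*b (P(V, b) = (-23*V)*b + 35 = -23*V*b + 35 = 35 - 23*V*b)
((-30 + 11)/(P(A, 29) + 710))*1 = ((-30 + 11)/((35 - 23*14*29) + 710))*1 = -19/((35 - 9338) + 710)*1 = -19/(-9303 + 710)*1 = -19/(-8593)*1 = -19*(-1/8593)*1 = (19/8593)*1 = 19/8593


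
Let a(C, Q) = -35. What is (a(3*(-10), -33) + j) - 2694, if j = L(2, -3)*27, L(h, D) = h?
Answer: -2675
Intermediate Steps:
j = 54 (j = 2*27 = 54)
(a(3*(-10), -33) + j) - 2694 = (-35 + 54) - 2694 = 19 - 2694 = -2675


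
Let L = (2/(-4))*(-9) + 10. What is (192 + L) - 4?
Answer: 405/2 ≈ 202.50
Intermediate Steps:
L = 29/2 (L = (2*(-¼))*(-9) + 10 = -½*(-9) + 10 = 9/2 + 10 = 29/2 ≈ 14.500)
(192 + L) - 4 = (192 + 29/2) - 4 = 413/2 - 4 = 405/2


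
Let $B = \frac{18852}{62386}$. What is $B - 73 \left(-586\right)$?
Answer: $\frac{1334383580}{31193} \approx 42778.0$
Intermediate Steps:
$B = \frac{9426}{31193}$ ($B = 18852 \cdot \frac{1}{62386} = \frac{9426}{31193} \approx 0.30218$)
$B - 73 \left(-586\right) = \frac{9426}{31193} - 73 \left(-586\right) = \frac{9426}{31193} - -42778 = \frac{9426}{31193} + 42778 = \frac{1334383580}{31193}$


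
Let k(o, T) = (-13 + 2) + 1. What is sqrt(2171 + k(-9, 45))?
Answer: sqrt(2161) ≈ 46.487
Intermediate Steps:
k(o, T) = -10 (k(o, T) = -11 + 1 = -10)
sqrt(2171 + k(-9, 45)) = sqrt(2171 - 10) = sqrt(2161)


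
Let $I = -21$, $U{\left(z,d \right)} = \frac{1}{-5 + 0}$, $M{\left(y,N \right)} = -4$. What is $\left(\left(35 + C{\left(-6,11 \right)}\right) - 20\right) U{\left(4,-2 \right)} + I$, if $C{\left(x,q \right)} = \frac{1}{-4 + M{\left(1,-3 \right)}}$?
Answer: $- \frac{959}{40} \approx -23.975$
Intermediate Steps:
$U{\left(z,d \right)} = - \frac{1}{5}$ ($U{\left(z,d \right)} = \frac{1}{-5} = - \frac{1}{5}$)
$C{\left(x,q \right)} = - \frac{1}{8}$ ($C{\left(x,q \right)} = \frac{1}{-4 - 4} = \frac{1}{-8} = - \frac{1}{8}$)
$\left(\left(35 + C{\left(-6,11 \right)}\right) - 20\right) U{\left(4,-2 \right)} + I = \left(\left(35 - \frac{1}{8}\right) - 20\right) \left(- \frac{1}{5}\right) - 21 = \left(\frac{279}{8} - 20\right) \left(- \frac{1}{5}\right) - 21 = \frac{119}{8} \left(- \frac{1}{5}\right) - 21 = - \frac{119}{40} - 21 = - \frac{959}{40}$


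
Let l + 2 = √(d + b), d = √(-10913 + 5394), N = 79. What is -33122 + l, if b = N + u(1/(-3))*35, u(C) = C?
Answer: -33124 + √(606 + 9*I*√5519)/3 ≈ -33115.0 + 4.0577*I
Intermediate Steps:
d = I*√5519 (d = √(-5519) = I*√5519 ≈ 74.29*I)
b = 202/3 (b = 79 + 35/(-3) = 79 - ⅓*35 = 79 - 35/3 = 202/3 ≈ 67.333)
l = -2 + √(202/3 + I*√5519) (l = -2 + √(I*√5519 + 202/3) = -2 + √(202/3 + I*√5519) ≈ 7.1542 + 4.0577*I)
-33122 + l = -33122 + (-2 + √(606 + 9*I*√5519)/3) = -33124 + √(606 + 9*I*√5519)/3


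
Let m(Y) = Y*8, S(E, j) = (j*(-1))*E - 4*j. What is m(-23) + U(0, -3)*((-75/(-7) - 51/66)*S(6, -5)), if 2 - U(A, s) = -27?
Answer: 1095807/77 ≈ 14231.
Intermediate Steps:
U(A, s) = 29 (U(A, s) = 2 - 1*(-27) = 2 + 27 = 29)
S(E, j) = -4*j - E*j (S(E, j) = (-j)*E - 4*j = -E*j - 4*j = -4*j - E*j)
m(Y) = 8*Y
m(-23) + U(0, -3)*((-75/(-7) - 51/66)*S(6, -5)) = 8*(-23) + 29*((-75/(-7) - 51/66)*(-1*(-5)*(4 + 6))) = -184 + 29*((-75*(-⅐) - 51*1/66)*(-1*(-5)*10)) = -184 + 29*((75/7 - 17/22)*50) = -184 + 29*((1531/154)*50) = -184 + 29*(38275/77) = -184 + 1109975/77 = 1095807/77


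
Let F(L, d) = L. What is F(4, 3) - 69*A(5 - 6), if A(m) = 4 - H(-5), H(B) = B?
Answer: -617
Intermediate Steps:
A(m) = 9 (A(m) = 4 - 1*(-5) = 4 + 5 = 9)
F(4, 3) - 69*A(5 - 6) = 4 - 69*9 = 4 - 621 = -617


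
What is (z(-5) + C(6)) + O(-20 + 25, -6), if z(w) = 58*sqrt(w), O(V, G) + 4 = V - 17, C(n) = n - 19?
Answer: -29 + 58*I*sqrt(5) ≈ -29.0 + 129.69*I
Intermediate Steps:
C(n) = -19 + n
O(V, G) = -21 + V (O(V, G) = -4 + (V - 17) = -4 + (-17 + V) = -21 + V)
(z(-5) + C(6)) + O(-20 + 25, -6) = (58*sqrt(-5) + (-19 + 6)) + (-21 + (-20 + 25)) = (58*(I*sqrt(5)) - 13) + (-21 + 5) = (58*I*sqrt(5) - 13) - 16 = (-13 + 58*I*sqrt(5)) - 16 = -29 + 58*I*sqrt(5)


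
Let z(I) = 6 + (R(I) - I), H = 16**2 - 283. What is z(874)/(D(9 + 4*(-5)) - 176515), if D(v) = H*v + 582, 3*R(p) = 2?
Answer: 1301/263454 ≈ 0.0049382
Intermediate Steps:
H = -27 (H = 256 - 283 = -27)
R(p) = 2/3 (R(p) = (1/3)*2 = 2/3)
D(v) = 582 - 27*v (D(v) = -27*v + 582 = 582 - 27*v)
z(I) = 20/3 - I (z(I) = 6 + (2/3 - I) = 20/3 - I)
z(874)/(D(9 + 4*(-5)) - 176515) = (20/3 - 1*874)/((582 - 27*(9 + 4*(-5))) - 176515) = (20/3 - 874)/((582 - 27*(9 - 20)) - 176515) = -2602/(3*((582 - 27*(-11)) - 176515)) = -2602/(3*((582 + 297) - 176515)) = -2602/(3*(879 - 176515)) = -2602/3/(-175636) = -2602/3*(-1/175636) = 1301/263454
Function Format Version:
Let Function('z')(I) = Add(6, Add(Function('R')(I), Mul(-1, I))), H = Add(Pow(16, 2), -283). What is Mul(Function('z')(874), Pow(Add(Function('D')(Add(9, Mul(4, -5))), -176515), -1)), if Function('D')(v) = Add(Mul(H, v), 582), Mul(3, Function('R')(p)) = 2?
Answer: Rational(1301, 263454) ≈ 0.0049382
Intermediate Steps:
H = -27 (H = Add(256, -283) = -27)
Function('R')(p) = Rational(2, 3) (Function('R')(p) = Mul(Rational(1, 3), 2) = Rational(2, 3))
Function('D')(v) = Add(582, Mul(-27, v)) (Function('D')(v) = Add(Mul(-27, v), 582) = Add(582, Mul(-27, v)))
Function('z')(I) = Add(Rational(20, 3), Mul(-1, I)) (Function('z')(I) = Add(6, Add(Rational(2, 3), Mul(-1, I))) = Add(Rational(20, 3), Mul(-1, I)))
Mul(Function('z')(874), Pow(Add(Function('D')(Add(9, Mul(4, -5))), -176515), -1)) = Mul(Add(Rational(20, 3), Mul(-1, 874)), Pow(Add(Add(582, Mul(-27, Add(9, Mul(4, -5)))), -176515), -1)) = Mul(Add(Rational(20, 3), -874), Pow(Add(Add(582, Mul(-27, Add(9, -20))), -176515), -1)) = Mul(Rational(-2602, 3), Pow(Add(Add(582, Mul(-27, -11)), -176515), -1)) = Mul(Rational(-2602, 3), Pow(Add(Add(582, 297), -176515), -1)) = Mul(Rational(-2602, 3), Pow(Add(879, -176515), -1)) = Mul(Rational(-2602, 3), Pow(-175636, -1)) = Mul(Rational(-2602, 3), Rational(-1, 175636)) = Rational(1301, 263454)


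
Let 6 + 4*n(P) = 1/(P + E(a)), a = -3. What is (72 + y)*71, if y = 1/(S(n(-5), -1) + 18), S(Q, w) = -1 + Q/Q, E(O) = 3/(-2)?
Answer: 92087/18 ≈ 5115.9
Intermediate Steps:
E(O) = -3/2 (E(O) = 3*(-½) = -3/2)
n(P) = -3/2 + 1/(4*(-3/2 + P)) (n(P) = -3/2 + 1/(4*(P - 3/2)) = -3/2 + 1/(4*(-3/2 + P)))
S(Q, w) = 0 (S(Q, w) = -1 + 1 = 0)
y = 1/18 (y = 1/(0 + 18) = 1/18 ≈ 0.055556)
(72 + y)*71 = (72 + 1/18)*71 = (1297/18)*71 = 92087/18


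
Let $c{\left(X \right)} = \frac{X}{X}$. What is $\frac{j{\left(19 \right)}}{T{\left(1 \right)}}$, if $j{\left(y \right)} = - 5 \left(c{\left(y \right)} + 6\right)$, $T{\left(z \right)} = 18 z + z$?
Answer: $- \frac{35}{19} \approx -1.8421$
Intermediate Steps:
$T{\left(z \right)} = 19 z$
$c{\left(X \right)} = 1$
$j{\left(y \right)} = -35$ ($j{\left(y \right)} = - 5 \left(1 + 6\right) = \left(-5\right) 7 = -35$)
$\frac{j{\left(19 \right)}}{T{\left(1 \right)}} = - \frac{35}{19 \cdot 1} = - \frac{35}{19}$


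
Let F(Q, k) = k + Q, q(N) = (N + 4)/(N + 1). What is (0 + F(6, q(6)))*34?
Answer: 1768/7 ≈ 252.57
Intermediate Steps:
q(N) = (4 + N)/(1 + N)
F(Q, k) = Q + k
(0 + F(6, q(6)))*34 = (0 + (6 + (4 + 6)/(1 + 6)))*34 = (0 + (6 + 10/7))*34 = (0 + 52/7)*34 = (52/7)*34 = 1768/7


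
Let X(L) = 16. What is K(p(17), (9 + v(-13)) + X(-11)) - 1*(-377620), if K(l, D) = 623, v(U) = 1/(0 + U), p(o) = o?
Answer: 378243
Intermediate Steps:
v(U) = 1/U
K(p(17), (9 + v(-13)) + X(-11)) - 1*(-377620) = 623 - 1*(-377620) = 623 + 377620 = 378243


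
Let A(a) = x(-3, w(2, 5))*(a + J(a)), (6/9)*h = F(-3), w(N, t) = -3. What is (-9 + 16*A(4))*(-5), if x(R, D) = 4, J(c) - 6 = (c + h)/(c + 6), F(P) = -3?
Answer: -3139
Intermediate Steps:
h = -9/2 (h = (3/2)*(-3) = -9/2 ≈ -4.5000)
J(c) = 6 + (-9/2 + c)/(6 + c) (J(c) = 6 + (c - 9/2)/(c + 6) = 6 + (-9/2 + c)/(6 + c))
A(a) = 4*a + 14*(9 + 2*a)/(6 + a) (A(a) = 4*(a + 7*(9 + 2*a)/(2*(6 + a))) = 4*a + 14*(9 + 2*a)/(6 + a))
(-9 + 16*A(4))*(-5) = (-9 + 16*(2*(63 + 2*4² + 26*4)/(6 + 4)))*(-5) = (-9 + 16*(2*(63 + 2*16 + 104)/10))*(-5) = (-9 + 16*(2*(⅒)*(63 + 32 + 104)))*(-5) = (-9 + 16*(2*(⅒)*199))*(-5) = (-9 + 16*(199/5))*(-5) = (-9 + 3184/5)*(-5) = (3139/5)*(-5) = -3139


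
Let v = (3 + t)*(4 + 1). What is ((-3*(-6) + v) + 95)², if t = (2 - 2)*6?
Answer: 16384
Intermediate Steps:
t = 0 (t = 0*6 = 0)
v = 15 (v = (3 + 0)*(4 + 1) = 3*5 = 15)
((-3*(-6) + v) + 95)² = ((-3*(-6) + 15) + 95)² = ((18 + 15) + 95)² = (33 + 95)² = 128² = 16384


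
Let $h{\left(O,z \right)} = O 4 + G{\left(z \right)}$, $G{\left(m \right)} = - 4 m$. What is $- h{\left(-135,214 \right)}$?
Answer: $1396$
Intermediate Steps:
$h{\left(O,z \right)} = - 4 z + 4 O$ ($h{\left(O,z \right)} = O 4 - 4 z = 4 O - 4 z = - 4 z + 4 O$)
$- h{\left(-135,214 \right)} = - (\left(-4\right) 214 + 4 \left(-135\right)) = - (-856 - 540) = \left(-1\right) \left(-1396\right) = 1396$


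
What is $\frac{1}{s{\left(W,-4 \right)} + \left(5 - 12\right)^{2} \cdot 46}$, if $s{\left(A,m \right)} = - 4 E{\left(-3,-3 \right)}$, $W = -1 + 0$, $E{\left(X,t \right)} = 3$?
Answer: $\frac{1}{2242} \approx 0.00044603$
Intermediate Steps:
$W = -1$
$s{\left(A,m \right)} = -12$ ($s{\left(A,m \right)} = \left(-4\right) 3 = -12$)
$\frac{1}{s{\left(W,-4 \right)} + \left(5 - 12\right)^{2} \cdot 46} = \frac{1}{-12 + \left(5 - 12\right)^{2} \cdot 46} = \frac{1}{-12 + \left(-7\right)^{2} \cdot 46} = \frac{1}{-12 + 49 \cdot 46} = \frac{1}{-12 + 2254} = \frac{1}{2242}$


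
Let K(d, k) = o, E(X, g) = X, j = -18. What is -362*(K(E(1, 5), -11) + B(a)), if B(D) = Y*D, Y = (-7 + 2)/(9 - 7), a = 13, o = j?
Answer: 18281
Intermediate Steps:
o = -18
K(d, k) = -18
Y = -5/2 ≈ -2.5000
B(D) = -5*D/2
-362*(K(E(1, 5), -11) + B(a)) = -362*(-18 - 5/2*13) = -362*(-18 - 65/2) = -362*(-101/2) = 18281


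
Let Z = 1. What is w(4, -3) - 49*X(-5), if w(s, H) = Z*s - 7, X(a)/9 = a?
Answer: 2202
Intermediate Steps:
X(a) = 9*a
w(s, H) = -7 + s (w(s, H) = 1*s - 7 = s - 7 = -7 + s)
w(4, -3) - 49*X(-5) = (-7 + 4) - 441*(-5) = -3 - 49*(-45) = -3 + 2205 = 2202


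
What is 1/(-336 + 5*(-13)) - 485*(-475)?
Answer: 92380374/401 ≈ 2.3038e+5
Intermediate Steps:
1/(-336 + 5*(-13)) - 485*(-475) = 1/(-336 - 65) + 230375 = 1/(-401) + 230375 = -1/401 + 230375 = 92380374/401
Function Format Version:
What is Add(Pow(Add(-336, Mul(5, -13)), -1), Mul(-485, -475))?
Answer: Rational(92380374, 401) ≈ 2.3038e+5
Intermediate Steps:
Add(Pow(Add(-336, Mul(5, -13)), -1), Mul(-485, -475)) = Add(Pow(Add(-336, -65), -1), 230375) = Add(Pow(-401, -1), 230375) = Add(Rational(-1, 401), 230375) = Rational(92380374, 401)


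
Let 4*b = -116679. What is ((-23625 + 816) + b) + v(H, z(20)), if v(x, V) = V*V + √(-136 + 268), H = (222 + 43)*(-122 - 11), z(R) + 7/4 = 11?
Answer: -830291/16 + 2*√33 ≈ -51882.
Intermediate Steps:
b = -116679/4 (b = (¼)*(-116679) = -116679/4 ≈ -29170.)
z(R) = 37/4 (z(R) = -7/4 + 11 = 37/4)
H = -35245 (H = 265*(-133) = -35245)
v(x, V) = V² + 2*√33 (v(x, V) = V² + √132 = V² + 2*√33)
((-23625 + 816) + b) + v(H, z(20)) = ((-23625 + 816) - 116679/4) + ((37/4)² + 2*√33) = (-22809 - 116679/4) + (1369/16 + 2*√33) = -207915/4 + (1369/16 + 2*√33) = -830291/16 + 2*√33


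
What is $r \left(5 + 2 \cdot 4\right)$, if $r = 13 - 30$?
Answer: $-221$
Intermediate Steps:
$r = -17$ ($r = 13 - 30 = -17$)
$r \left(5 + 2 \cdot 4\right) = - 17 \left(5 + 2 \cdot 4\right) = - 17 \left(5 + 8\right) = \left(-17\right) 13 = -221$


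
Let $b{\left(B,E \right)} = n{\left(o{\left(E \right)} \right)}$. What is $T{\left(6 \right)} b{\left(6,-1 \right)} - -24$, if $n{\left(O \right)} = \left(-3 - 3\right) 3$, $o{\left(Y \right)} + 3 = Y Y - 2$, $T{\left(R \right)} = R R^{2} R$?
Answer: $-23304$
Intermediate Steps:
$T{\left(R \right)} = R^{4}$ ($T{\left(R \right)} = R^{3} R = R^{4}$)
$o{\left(Y \right)} = -5 + Y^{2}$ ($o{\left(Y \right)} = -3 + \left(Y Y - 2\right) = -3 + \left(Y^{2} - 2\right) = -3 + \left(-2 + Y^{2}\right) = -5 + Y^{2}$)
$n{\left(O \right)} = -18$ ($n{\left(O \right)} = \left(-6\right) 3 = -18$)
$b{\left(B,E \right)} = -18$
$T{\left(6 \right)} b{\left(6,-1 \right)} - -24 = 6^{4} \left(-18\right) - -24 = 1296 \left(-18\right) + 24 = -23328 + 24 = -23304$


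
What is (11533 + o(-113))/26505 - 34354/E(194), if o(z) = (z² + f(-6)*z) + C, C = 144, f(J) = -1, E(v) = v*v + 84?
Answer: 1581271/99976860 ≈ 0.015816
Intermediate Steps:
E(v) = 84 + v² (E(v) = v² + 84 = 84 + v²)
o(z) = 144 + z² - z (o(z) = (z² - z) + 144 = 144 + z² - z)
(11533 + o(-113))/26505 - 34354/E(194) = (11533 + (144 + (-113)² - 1*(-113)))/26505 - 34354/(84 + 194²) = (11533 + (144 + 12769 + 113))*(1/26505) - 34354/(84 + 37636) = (11533 + 13026)*(1/26505) - 34354/37720 = 24559*(1/26505) - 34354*1/37720 = 24559/26505 - 17177/18860 = 1581271/99976860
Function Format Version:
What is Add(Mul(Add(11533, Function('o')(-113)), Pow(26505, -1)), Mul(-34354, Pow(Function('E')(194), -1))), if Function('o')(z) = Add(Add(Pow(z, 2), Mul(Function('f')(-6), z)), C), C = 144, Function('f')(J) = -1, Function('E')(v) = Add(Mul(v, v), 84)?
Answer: Rational(1581271, 99976860) ≈ 0.015816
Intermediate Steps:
Function('E')(v) = Add(84, Pow(v, 2)) (Function('E')(v) = Add(Pow(v, 2), 84) = Add(84, Pow(v, 2)))
Function('o')(z) = Add(144, Pow(z, 2), Mul(-1, z)) (Function('o')(z) = Add(Add(Pow(z, 2), Mul(-1, z)), 144) = Add(144, Pow(z, 2), Mul(-1, z)))
Add(Mul(Add(11533, Function('o')(-113)), Pow(26505, -1)), Mul(-34354, Pow(Function('E')(194), -1))) = Add(Mul(Add(11533, Add(144, Pow(-113, 2), Mul(-1, -113))), Pow(26505, -1)), Mul(-34354, Pow(Add(84, Pow(194, 2)), -1))) = Add(Mul(Add(11533, Add(144, 12769, 113)), Rational(1, 26505)), Mul(-34354, Pow(Add(84, 37636), -1))) = Add(Mul(Add(11533, 13026), Rational(1, 26505)), Mul(-34354, Pow(37720, -1))) = Add(Mul(24559, Rational(1, 26505)), Mul(-34354, Rational(1, 37720))) = Add(Rational(24559, 26505), Rational(-17177, 18860)) = Rational(1581271, 99976860)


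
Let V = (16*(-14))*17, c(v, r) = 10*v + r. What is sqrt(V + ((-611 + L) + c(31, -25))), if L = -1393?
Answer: I*sqrt(5527) ≈ 74.344*I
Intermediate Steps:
c(v, r) = r + 10*v
V = -3808 (V = -224*17 = -3808)
sqrt(V + ((-611 + L) + c(31, -25))) = sqrt(-3808 + ((-611 - 1393) + (-25 + 10*31))) = sqrt(-3808 + (-2004 + (-25 + 310))) = sqrt(-3808 + (-2004 + 285)) = sqrt(-3808 - 1719) = sqrt(-5527) = I*sqrt(5527)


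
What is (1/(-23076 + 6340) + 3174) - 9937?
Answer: -113185569/16736 ≈ -6763.0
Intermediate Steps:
(1/(-23076 + 6340) + 3174) - 9937 = (1/(-16736) + 3174) - 9937 = (-1/16736 + 3174) - 9937 = 53120063/16736 - 9937 = -113185569/16736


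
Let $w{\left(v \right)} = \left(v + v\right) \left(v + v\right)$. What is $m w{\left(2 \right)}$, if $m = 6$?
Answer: $96$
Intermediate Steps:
$w{\left(v \right)} = 4 v^{2}$ ($w{\left(v \right)} = 2 v 2 v = 4 v^{2}$)
$m w{\left(2 \right)} = 6 \cdot 4 \cdot 2^{2} = 6 \cdot 4 \cdot 4 = 6 \cdot 16 = 96$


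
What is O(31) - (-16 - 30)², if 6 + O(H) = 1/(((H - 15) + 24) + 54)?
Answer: -199467/94 ≈ -2122.0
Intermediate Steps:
O(H) = -6 + 1/(63 + H) (O(H) = -6 + 1/(((H - 15) + 24) + 54) = -6 + 1/(((-15 + H) + 24) + 54) = -6 + 1/((9 + H) + 54) = -6 + 1/(63 + H))
O(31) - (-16 - 30)² = (-377 - 6*31)/(63 + 31) - (-16 - 30)² = (-377 - 186)/94 - 1*(-46)² = (1/94)*(-563) - 1*2116 = -563/94 - 2116 = -199467/94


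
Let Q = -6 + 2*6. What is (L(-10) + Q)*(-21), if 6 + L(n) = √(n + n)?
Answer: -42*I*√5 ≈ -93.915*I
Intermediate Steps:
L(n) = -6 + √2*√n (L(n) = -6 + √(n + n) = -6 + √(2*n) = -6 + √2*√n)
Q = 6 (Q = -6 + 12 = 6)
(L(-10) + Q)*(-21) = ((-6 + √2*√(-10)) + 6)*(-21) = ((-6 + √2*(I*√10)) + 6)*(-21) = ((-6 + 2*I*√5) + 6)*(-21) = (2*I*√5)*(-21) = -42*I*√5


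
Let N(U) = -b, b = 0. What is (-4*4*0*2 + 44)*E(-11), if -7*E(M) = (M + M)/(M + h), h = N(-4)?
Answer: -88/7 ≈ -12.571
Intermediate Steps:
N(U) = 0 (N(U) = -1*0 = 0)
h = 0
E(M) = -2/7 (E(M) = -(M + M)/(7*(M + 0)) = -2*M/(7*M) = -1/7*2 = -2/7)
(-4*4*0*2 + 44)*E(-11) = (-4*4*0*2 + 44)*(-2/7) = (-0*2 + 44)*(-2/7) = (-4*0 + 44)*(-2/7) = (0 + 44)*(-2/7) = 44*(-2/7) = -88/7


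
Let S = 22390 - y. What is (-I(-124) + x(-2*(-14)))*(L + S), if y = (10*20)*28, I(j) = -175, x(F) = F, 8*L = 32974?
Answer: 16980341/4 ≈ 4.2451e+6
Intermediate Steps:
L = 16487/4 (L = (⅛)*32974 = 16487/4 ≈ 4121.8)
y = 5600 (y = 200*28 = 5600)
S = 16790 (S = 22390 - 1*5600 = 22390 - 5600 = 16790)
(-I(-124) + x(-2*(-14)))*(L + S) = (-1*(-175) - 2*(-14))*(16487/4 + 16790) = (175 + 28)*(83647/4) = 203*(83647/4) = 16980341/4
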